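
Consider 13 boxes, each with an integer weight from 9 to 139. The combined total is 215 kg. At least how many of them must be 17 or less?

Let j be the number exceeding 17. Then the total is ≥ 18·j + 9·(13 − j) = 117 + 9j.
So 9j ≤ 98 and j ≤ 10; hence at least 13 − 10 = 3 are ≤ 17.
Exactly 3 works: 3 values at 9 and 10 at 18 total 207; raise one of the low values by 8 (still ≤ 17) to hit 215.

3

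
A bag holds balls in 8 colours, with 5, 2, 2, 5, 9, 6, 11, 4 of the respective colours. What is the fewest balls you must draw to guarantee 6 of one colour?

34

In the worst case you take as many as possible of each colour without reaching 6: 5 + 2 + 2 + 5 + 5 + 5 + 5 + 4 = 33.
The next one must give 6 of some colour, so 33 + 1 = 34.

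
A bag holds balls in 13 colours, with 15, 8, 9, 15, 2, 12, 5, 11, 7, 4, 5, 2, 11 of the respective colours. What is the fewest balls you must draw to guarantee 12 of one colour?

98

In the worst case you take as many as possible of each colour without reaching 12: 11 + 8 + 9 + 11 + 2 + 11 + 5 + 11 + 7 + 4 + 5 + 2 + 11 = 97.
The next one must give 12 of some colour, so 97 + 1 = 98.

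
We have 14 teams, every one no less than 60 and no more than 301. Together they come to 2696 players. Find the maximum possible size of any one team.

301

To make one team as large as possible, make the other 13 as small as possible.
The other 13 contribute at least 13 × 60 = 780, leaving at most 2696 − 780 = 1916.
But each team is capped at 301, so the maximum is 301.
Achievable: one at 301 and the other 13 totalling 2395, which fits since 13 × 60 ≤ 2395 ≤ 13 × 301.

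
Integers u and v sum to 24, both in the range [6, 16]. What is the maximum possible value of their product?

With u + v fixed, uv peaks when the two are closest together.
Taking u = 12 and v = 12 (both in [6, 16]) gives uv = 144.

144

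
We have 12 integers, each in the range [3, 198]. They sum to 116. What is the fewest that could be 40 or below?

If only k of them are at most 40, the other 12 − k are at least 41, so the total is at least (12 − k)·41 + k·3.
This is ≤ 116, so (12 − k)·41 + 3k ≤ 116, which gives k ≥ 10.
Exactly 10 works: 10 values at 3 and 2 at 41 total 112; raise one of the low values by 4 (still ≤ 40) to hit 116.

10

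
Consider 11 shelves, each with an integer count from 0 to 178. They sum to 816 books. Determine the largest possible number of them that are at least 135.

6

Suppose k of them are at least 135. Those contribute at least 135 each and the other 11 − k at least 0 each.
So the total is at least 135k + 0(11 − k) = 0 + 135k. This must be ≤ 816, giving k ≤ 6.
k = 6 is achieved by 6 values at 135 and 5 at 0, total 810; add 6 to one value (staying below 135) to reach 816.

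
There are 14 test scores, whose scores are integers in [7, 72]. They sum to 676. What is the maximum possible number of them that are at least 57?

11

With k values at 57 or above and the rest at least 7, the sum is at least 98 + 50k.
Since the sum is 676, we need 50k ≤ 578, i.e. k ≤ 11.
k = 11 is achieved by 11 values at 57 and 3 at 7, total 648; add 28 to one value (staying below 57) to reach 676.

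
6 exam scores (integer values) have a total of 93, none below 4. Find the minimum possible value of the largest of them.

16

The average is 93/6 > 15, so not all 6 can be 15 or less; the largest is ≥ 16.
Achievable: 3 of them at 16 and 3 at 15 total 93.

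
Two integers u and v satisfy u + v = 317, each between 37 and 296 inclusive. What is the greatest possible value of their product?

25122

uv = u(317 − u) is maximized when u is as near 317/2 as the bounds allow.
Taking u = 158 and v = 159 (both in [37, 296]) gives uv = 25122.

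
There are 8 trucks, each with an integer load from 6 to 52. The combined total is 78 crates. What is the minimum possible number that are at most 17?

6

Let j be the number exceeding 17. Then the total is ≥ 18·j + 6·(8 − j) = 48 + 12j.
So 12j ≤ 30 and j ≤ 2; hence at least 8 − 2 = 6 are ≤ 17.
Exactly 6 works: 6 values at 6 and 2 at 18 total 72; raise one of the low values by 6 (still ≤ 17) to hit 78.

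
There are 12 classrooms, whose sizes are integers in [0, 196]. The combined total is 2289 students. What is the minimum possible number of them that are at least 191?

2

If only k of them are at least 191, the other 12 − k are at most 190, so the total is at most k·196 + (12 − k)·190.
This must reach 2289, so k·196 + (12 − k)·190 ≥ 2289, giving k ≥ 2.
Exactly 2 works: 2 values at 196 and 10 at 190 total 2292; lower one of the high values by 3 (still ≥ 191) to hit 2289.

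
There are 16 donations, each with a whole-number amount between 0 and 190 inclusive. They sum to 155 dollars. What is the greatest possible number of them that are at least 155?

1

If k of the values are ≥ 155, the total is ≥ 155k + 0(16 − k).
Setting 155k + 0(16 − k) ≤ 155 gives 155k ≤ 155, so k ≤ 1.
k = 1 is achieved by 1 value at 155 and 15 at 0, total 155.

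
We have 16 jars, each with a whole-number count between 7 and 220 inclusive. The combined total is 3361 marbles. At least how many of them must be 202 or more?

If only k of them are at least 202, the other 16 − k are at most 201, so the total is at most k·220 + (16 − k)·201.
This must reach 3361, so k·220 + (16 − k)·201 ≥ 3361, giving k ≥ 8.
Exactly 8 works: 8 values at 220 and 8 at 201 total 3368; lower one of the high values by 7 (still ≥ 202) to hit 3361.

8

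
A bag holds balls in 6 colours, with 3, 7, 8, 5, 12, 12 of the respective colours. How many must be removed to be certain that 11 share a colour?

44

In the worst case you take as many as possible of each colour without reaching 11: 3 + 7 + 8 + 5 + 10 + 10 = 43.
The next one must give 11 of some colour, so 43 + 1 = 44.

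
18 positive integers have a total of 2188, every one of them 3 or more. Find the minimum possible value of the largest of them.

122

If every one of the 18 were at most 121, the total would be at most 18 × 121 = 2178 < 2188.
Achievable: 10 of them at 122 and 8 at 121 total 2188.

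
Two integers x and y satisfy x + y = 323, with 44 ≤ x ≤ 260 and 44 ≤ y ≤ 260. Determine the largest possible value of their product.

For a fixed sum, the product xy is largest when x and y are as close as possible.
Taking x = 161 and y = 162 (both in [44, 260]) gives xy = 26082.

26082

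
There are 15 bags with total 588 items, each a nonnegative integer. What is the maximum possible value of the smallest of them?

If every one of the 15 were at least 40, the total would be at least 15 × 40 = 600 > 588.
Taking 12 copies of 39 and 3 copies of 40 gives exactly 588, so 39 is attained.

39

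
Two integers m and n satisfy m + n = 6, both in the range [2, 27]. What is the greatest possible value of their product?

9

With m + n fixed, mn peaks when the two are closest together.
Taking m = 3 and n = 3 (both in [2, 27]) gives mn = 9.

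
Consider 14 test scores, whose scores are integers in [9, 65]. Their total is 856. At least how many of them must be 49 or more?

If only k of them are at least 49, the other 14 − k are at most 48, so the total is at most k·65 + (14 − k)·48.
This must reach 856, so k·65 + (14 − k)·48 ≥ 856, giving k ≥ 11.
Exactly 11 works: 11 values at 65 and 3 at 48 total 859; lower one of the high values by 3 (still ≥ 49) to hit 856.

11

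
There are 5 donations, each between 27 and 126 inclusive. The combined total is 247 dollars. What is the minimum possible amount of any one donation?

27

Minimizing one value means maximizing the remaining 4.
The other 4 can take up 4 × 126 = 504 ≥ 247 − 27, so one donation can sit at its floor of 27.
Achievable: one at 27 and the other 4 totalling 220, which fits since 4 × 27 ≤ 220 ≤ 4 × 126.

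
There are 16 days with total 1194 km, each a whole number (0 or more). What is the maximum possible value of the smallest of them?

The average is 1194/16 < 75, so some value is ≤ 74.
Achievable: 6 of them at 74 and 10 at 75 total 1194.

74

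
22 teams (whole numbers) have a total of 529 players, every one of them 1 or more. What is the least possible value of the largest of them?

The average is 529/22 > 24, so not all 22 can be 24 or less; the largest is ≥ 25.
Taking 21 copies of 24 and 1 copy of 25 gives exactly 529, so 25 is attained.

25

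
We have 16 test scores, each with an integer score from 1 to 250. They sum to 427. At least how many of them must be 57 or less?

9

Each value above 57 is at least 58, contributing at least 58 − 1 = 57 above the floor 1.
The sum exceeds the floor total 16 by 411, so at most ⌊411/57⌋ = 7 exceed 57, and at least 9 are ≤ 57.
Exactly 9 works: 9 values at 1 and 7 at 58 total 415; raise one of the low values by 12 (still ≤ 57) to hit 427.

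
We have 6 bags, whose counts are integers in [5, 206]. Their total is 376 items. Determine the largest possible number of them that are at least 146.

2

Suppose k of them are at least 146. Those contribute at least 146 each and the other 6 − k at least 5 each.
So the total is at least 146k + 5(6 − k) = 30 + 141k. This must be ≤ 376, giving k ≤ 2.
k = 2 is achieved by 2 values at 146 and 4 at 5, total 312; add 64 to one value (staying below 146) to reach 376.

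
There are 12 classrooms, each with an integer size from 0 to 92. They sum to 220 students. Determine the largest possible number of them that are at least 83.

2

Suppose k of them are at least 83. Those contribute at least 83 each and the other 12 − k at least 0 each.
So the total is at least 83k + 0(12 − k) = 0 + 83k. This must be ≤ 220, giving k ≤ 2.
k = 2 is achieved by 2 values at 83 and 10 at 0, total 166; add 54 to one value (staying below 83) to reach 220.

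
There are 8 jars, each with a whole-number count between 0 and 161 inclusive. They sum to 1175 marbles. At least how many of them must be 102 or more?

7

Suppose at most 8 − j of them reach 102; then j values are ≤ 101 and the rest ≤ 161.
The total is then ≤ 101·j + 161·(8 − j) = 1288 − 60j. For this to be ≥ 1175 we need j ≤ 1, so at least 8 − 1 = 7 must reach 102.
Exactly 7 works: 7 values at 161 and 1 at 101 total 1228; lower one of the high values by 53 (still ≥ 102) to hit 1175.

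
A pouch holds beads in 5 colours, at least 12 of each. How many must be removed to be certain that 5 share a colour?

21

You could draw 4 of every colour without reaching 5 of any — 20 in all.
One more forces 5 of some colour, so 20 + 1 = 21.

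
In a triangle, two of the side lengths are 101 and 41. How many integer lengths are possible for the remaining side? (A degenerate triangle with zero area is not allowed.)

81

The triangle inequality gives |101 − 41| < c < 101 + 41, i.e. 60 < c < 142.
So c can be any integer from 61 to 141: 81 values.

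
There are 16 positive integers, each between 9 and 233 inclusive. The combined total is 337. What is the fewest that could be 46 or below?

11

Each value above 46 is at least 47, contributing at least 47 − 9 = 38 above the floor 9.
The sum exceeds the floor total 144 by 193, so at most ⌊193/38⌋ = 5 exceed 46, and at least 11 are ≤ 46.
Exactly 11 works: 11 values at 9 and 5 at 47 total 334; raise one of the low values by 3 (still ≤ 46) to hit 337.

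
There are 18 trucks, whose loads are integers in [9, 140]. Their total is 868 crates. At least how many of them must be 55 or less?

3

If only k of them are at most 55, the other 18 − k are at least 56, so the total is at least (18 − k)·56 + k·9.
This is ≤ 868, so (18 − k)·56 + 9k ≤ 868, which gives k ≥ 3.
Exactly 3 works: 3 values at 9 and 15 at 56 total 867; raise one of the low values by 1 (still ≤ 55) to hit 868.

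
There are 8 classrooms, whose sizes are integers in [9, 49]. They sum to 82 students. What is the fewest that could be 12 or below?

Each value above 12 is at least 13, contributing at least 13 − 9 = 4 above the floor 9.
The sum exceeds the floor total 72 by 10, so at most ⌊10/4⌋ = 2 exceed 12, and at least 6 are ≤ 12.
Exactly 6 works: 6 values at 9 and 2 at 13 total 80; raise one of the low values by 2 (still ≤ 12) to hit 82.

6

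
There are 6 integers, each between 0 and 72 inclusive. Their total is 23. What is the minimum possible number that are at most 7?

Let j be the number exceeding 7. Then the total is ≥ 8·j + 0·(6 − j) = 0 + 8j.
So 8j ≤ 23 and j ≤ 2; hence at least 6 − 2 = 4 are ≤ 7.
Exactly 4 works: 4 values at 0 and 2 at 8 total 16; raise one of the low values by 7 (still ≤ 7) to hit 23.

4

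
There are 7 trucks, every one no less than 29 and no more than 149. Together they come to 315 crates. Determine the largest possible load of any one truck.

141

Maximizing one value means minimizing the remaining 6.
The other 6 contribute at least 6 × 29 = 174, leaving at most 315 − 174 = 141.
Since 141 ≤ 149, this is achievable: one at 141 and 6 at 29.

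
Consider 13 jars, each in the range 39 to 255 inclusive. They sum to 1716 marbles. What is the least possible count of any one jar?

Minimizing one value means maximizing the remaining 12.
The other 12 can take up 12 × 255 = 3060 ≥ 1716 − 39, so one jar can sit at its floor of 39.
Achievable: one at 39 and the other 12 totalling 1677, which fits since 12 × 39 ≤ 1677 ≤ 12 × 255.

39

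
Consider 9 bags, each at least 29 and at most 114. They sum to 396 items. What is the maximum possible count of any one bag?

114

Maximizing one value means minimizing the remaining 8.
The other 8 contribute at least 8 × 29 = 232, leaving at most 396 − 232 = 164.
But each bag is capped at 114, so the maximum is 114.
Achievable: one at 114 and the other 8 totalling 282, which fits since 8 × 29 ≤ 282 ≤ 8 × 114.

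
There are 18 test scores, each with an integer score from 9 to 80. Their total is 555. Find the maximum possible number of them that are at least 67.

If k of the values are ≥ 67, the total is ≥ 67k + 9(18 − k).
Setting 67k + 9(18 − k) ≤ 555 gives 58k ≤ 393, so k ≤ 6.
k = 6 is achieved by 6 values at 67 and 12 at 9, total 510; add 45 to one value (staying below 67) to reach 555.

6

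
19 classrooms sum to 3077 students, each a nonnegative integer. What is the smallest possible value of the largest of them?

162

The 19 values sum to 3077, so their maximum is at least ⌈3077/19⌉ = 162.
Equality holds with 18 values of 162 and 1 value of 161.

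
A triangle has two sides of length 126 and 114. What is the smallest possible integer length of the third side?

13

The third side must exceed |126 − 114| = 12.
The smallest integer above 12 is 13.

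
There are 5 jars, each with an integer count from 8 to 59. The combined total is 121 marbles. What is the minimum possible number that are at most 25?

Let j be the number exceeding 25. Then the total is ≥ 26·j + 8·(5 − j) = 40 + 18j.
So 18j ≤ 81 and j ≤ 4; hence at least 5 − 4 = 1 are ≤ 25.
Exactly 1 works: 1 value at 8 and 4 at 26 total 112; raise one of the low values by 9 (still ≤ 25) to hit 121.

1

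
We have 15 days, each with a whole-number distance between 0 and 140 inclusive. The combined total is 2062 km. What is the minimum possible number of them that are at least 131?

12

If only k of them are at least 131, the other 15 − k are at most 130, so the total is at most k·140 + (15 − k)·130.
This must reach 2062, so k·140 + (15 − k)·130 ≥ 2062, giving k ≥ 12.
Exactly 12 works: 12 values at 140 and 3 at 130 total 2070; lower one of the high values by 8 (still ≥ 131) to hit 2062.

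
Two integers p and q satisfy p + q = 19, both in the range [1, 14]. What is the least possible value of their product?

70

Since p + q is fixed, pushing one of them to its bound minimizes the product.
At the endpoint p = 5, q = 19 − 5 = 14, so pq = 5 × 14 = 70.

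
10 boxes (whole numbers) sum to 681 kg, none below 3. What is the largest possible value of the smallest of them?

If every one of the 10 were at least 69, the total would be at least 10 × 69 = 690 > 681.
Equality holds with 9 values of 68 and 1 value of 69.

68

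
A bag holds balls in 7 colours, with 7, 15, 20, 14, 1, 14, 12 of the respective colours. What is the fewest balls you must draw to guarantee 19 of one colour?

In the worst case you take as many as possible of each colour without reaching 19: 7 + 15 + 18 + 14 + 1 + 14 + 12 = 81.
The next one must give 19 of some colour, so 81 + 1 = 82.

82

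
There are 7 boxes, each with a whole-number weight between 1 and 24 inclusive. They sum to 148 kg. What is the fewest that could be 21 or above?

2

Suppose at most 7 − j of them reach 21; then j values are ≤ 20 and the rest ≤ 24.
The total is then ≤ 20·j + 24·(7 − j) = 168 − 4j. For this to be ≥ 148 we need j ≤ 5, so at least 7 − 5 = 2 must reach 21.
Exactly 2 works: 2 values at 24 and 5 at 20 total 148.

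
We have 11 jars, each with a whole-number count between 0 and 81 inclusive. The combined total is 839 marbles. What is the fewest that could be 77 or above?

1

If only k of them are at least 77, the other 11 − k are at most 76, so the total is at most k·81 + (11 − k)·76.
This must reach 839, so k·81 + (11 − k)·76 ≥ 839, giving k ≥ 1.
Exactly 1 works: 1 value at 81 and 10 at 76 total 841; lower one of the high values by 2 (still ≥ 77) to hit 839.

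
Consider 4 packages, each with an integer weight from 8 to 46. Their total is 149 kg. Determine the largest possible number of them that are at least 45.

Suppose k of them are at least 45. Those contribute at least 45 each and the other 4 − k at least 8 each.
So the total is at least 45k + 8(4 − k) = 32 + 37k. This must be ≤ 149, giving k ≤ 3.
k = 3 is achieved by 3 values at 45 and 1 at 8, total 143; add 6 to one value (staying below 45) to reach 149.

3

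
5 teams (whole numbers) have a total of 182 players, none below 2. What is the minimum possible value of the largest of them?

37

If every one of the 5 were at most 36, the total would be at most 5 × 36 = 180 < 182.
Equality holds with 2 values of 37 and 3 values of 36.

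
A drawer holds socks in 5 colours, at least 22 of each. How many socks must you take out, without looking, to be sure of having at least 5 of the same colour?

21

You could draw 4 of every colour without reaching 5 of any — 20 in all.
One more forces 5 of some colour, so 20 + 1 = 21.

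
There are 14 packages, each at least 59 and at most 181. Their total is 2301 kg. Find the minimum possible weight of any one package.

Minimizing one value means maximizing the remaining 13.
The other 13 can take up 13 × 181 = 2353 ≥ 2301 − 59, so one package can sit at its floor of 59.
Achievable: one at 59 and the other 13 totalling 2242, which fits since 13 × 59 ≤ 2242 ≤ 13 × 181.

59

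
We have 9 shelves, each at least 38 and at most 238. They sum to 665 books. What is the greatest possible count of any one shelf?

238

Maximizing one value means minimizing the remaining 8.
The other 8 contribute at least 8 × 38 = 304, leaving at most 665 − 304 = 361.
But each shelf is capped at 238, so the maximum is 238.
Achievable: one at 238 and the other 8 totalling 427, which fits since 8 × 38 ≤ 427 ≤ 8 × 238.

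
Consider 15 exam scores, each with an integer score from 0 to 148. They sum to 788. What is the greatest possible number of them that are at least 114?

With k values at 114 or above and the rest at least 0, the sum is at least 0 + 114k.
Since the sum is 788, we need 114k ≤ 788, i.e. k ≤ 6.
k = 6 is achieved by 6 values at 114 and 9 at 0, total 684; add 104 to one value (staying below 114) to reach 788.

6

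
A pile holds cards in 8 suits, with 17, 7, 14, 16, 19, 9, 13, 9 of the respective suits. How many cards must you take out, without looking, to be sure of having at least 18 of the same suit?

103

In the worst case you take as many as possible of each suit without reaching 18: 17 + 7 + 14 + 16 + 17 + 9 + 13 + 9 = 102.
The next one must give 18 of some suit, so 102 + 1 = 103.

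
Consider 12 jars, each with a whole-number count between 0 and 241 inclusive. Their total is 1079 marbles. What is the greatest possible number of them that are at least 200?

5

With k values at 200 or above and the rest at least 0, the sum is at least 0 + 200k.
Since the sum is 1079, we need 200k ≤ 1079, i.e. k ≤ 5.
k = 5 is achieved by 5 values at 200 and 7 at 0, total 1000; add 79 to one value (staying below 200) to reach 1079.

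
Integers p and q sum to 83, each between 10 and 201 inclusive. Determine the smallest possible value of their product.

Since p + q is fixed, pushing one of them to its bound minimizes the product.
At the endpoint p = 10, q = 83 − 10 = 73, so pq = 10 × 73 = 730.

730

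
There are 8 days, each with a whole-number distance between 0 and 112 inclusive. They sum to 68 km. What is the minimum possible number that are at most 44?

Each value above 44 is at least 45, contributing at least 45 − 0 = 45 above the floor 0.
The sum exceeds the floor total 0 by 68, so at most ⌊68/45⌋ = 1 exceed 44, and at least 7 are ≤ 44.
Exactly 7 works: 7 values at 0 and 1 at 45 total 45; raise one of the low values by 23 (still ≤ 44) to hit 68.

7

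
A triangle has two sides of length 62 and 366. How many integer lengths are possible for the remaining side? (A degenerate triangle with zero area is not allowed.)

The triangle inequality gives |62 − 366| < c < 62 + 366, i.e. 304 < c < 428.
So c can be any integer from 305 to 427: 123 values.

123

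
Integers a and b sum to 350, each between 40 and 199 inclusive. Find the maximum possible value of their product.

ab = a(350 − a) is maximized when a is as near 350/2 as the bounds allow.
Taking a = 175 and b = 175 (both in [40, 199]) gives ab = 30625.

30625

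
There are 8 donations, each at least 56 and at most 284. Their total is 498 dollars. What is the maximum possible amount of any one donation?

To make one donation as large as possible, make the other 7 as small as possible.
The other 7 contribute at least 7 × 56 = 392, leaving at most 498 − 392 = 106.
Since 106 ≤ 284, this is achievable: one at 106 and 7 at 56.

106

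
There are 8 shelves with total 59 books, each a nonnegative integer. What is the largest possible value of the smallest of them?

The average is 59/8 < 8, so some value is ≤ 7.
Taking 5 copies of 7 and 3 copies of 8 gives exactly 59, so 7 is attained.

7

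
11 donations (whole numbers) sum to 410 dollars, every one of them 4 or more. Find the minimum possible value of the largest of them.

If every one of the 11 were at most 37, the total would be at most 11 × 37 = 407 < 410.
Taking 8 copies of 37 and 3 copies of 38 gives exactly 410, so 38 is attained.

38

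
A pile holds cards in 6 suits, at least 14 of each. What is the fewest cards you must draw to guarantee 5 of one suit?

You could draw 4 of every suit without reaching 5 of any — 24 in all.
One more forces 5 of some suit, so 24 + 1 = 25.

25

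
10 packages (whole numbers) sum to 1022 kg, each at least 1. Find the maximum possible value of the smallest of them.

If every one of the 10 were at least 103, the total would be at least 10 × 103 = 1030 > 1022.
Taking 8 copies of 102 and 2 copies of 103 gives exactly 1022, so 102 is attained.

102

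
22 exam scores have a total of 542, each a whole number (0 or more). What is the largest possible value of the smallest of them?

The average is 542/22 < 25, so some value is ≤ 24.
Achievable: 8 of them at 24 and 14 at 25 total 542.

24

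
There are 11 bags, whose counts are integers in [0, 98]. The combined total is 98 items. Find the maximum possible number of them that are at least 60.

If k of the values are ≥ 60, the total is ≥ 60k + 0(11 − k).
Setting 60k + 0(11 − k) ≤ 98 gives 60k ≤ 98, so k ≤ 1.
k = 1 is achieved by 1 value at 60 and 10 at 0, total 60; add 38 to one value (staying below 60) to reach 98.

1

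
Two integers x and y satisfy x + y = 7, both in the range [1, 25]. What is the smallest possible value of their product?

For a fixed sum, xy is smallest when x and y are as far apart as possible.
The extreme feasible split is x = 1, y = 6, giving xy = 6.

6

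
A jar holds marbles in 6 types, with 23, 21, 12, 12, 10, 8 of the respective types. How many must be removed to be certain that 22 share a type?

85

In the worst case you take as many as possible of each type without reaching 22: 21 + 21 + 12 + 12 + 10 + 8 = 84.
The next one must give 22 of some type, so 84 + 1 = 85.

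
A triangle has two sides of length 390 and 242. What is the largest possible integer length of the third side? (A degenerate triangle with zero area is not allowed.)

631

The third side must be less than 390 + 242 = 632.
The largest integer below 632 is 631.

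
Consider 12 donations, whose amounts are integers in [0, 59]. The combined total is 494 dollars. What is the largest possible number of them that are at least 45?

10

If k of the values are ≥ 45, the total is ≥ 45k + 0(12 − k).
Setting 45k + 0(12 − k) ≤ 494 gives 45k ≤ 494, so k ≤ 10.
k = 10 is achieved by 10 values at 45 and 2 at 0, total 450; add 44 to one value (staying below 45) to reach 494.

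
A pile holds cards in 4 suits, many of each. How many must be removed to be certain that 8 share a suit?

You could draw 7 of every suit without reaching 8 of any — 28 in all.
One more forces 8 of some suit, so 28 + 1 = 29.

29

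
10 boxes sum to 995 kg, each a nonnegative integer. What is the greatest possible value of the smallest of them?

If every one of the 10 were at least 100, the total would be at least 10 × 100 = 1000 > 995.
Achievable: 5 of them at 99 and 5 at 100 total 995.

99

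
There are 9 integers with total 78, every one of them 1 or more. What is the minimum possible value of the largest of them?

Some value must be at least ⌈78/9⌉ = 9, since 9 × 8 = 72 < 78.
Achievable: 6 of them at 9 and 3 at 8 total 78.

9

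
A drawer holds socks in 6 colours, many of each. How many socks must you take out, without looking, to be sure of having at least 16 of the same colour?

You could draw 15 of every colour without reaching 16 of any — 90 in all.
One more forces 16 of some colour, so 90 + 1 = 91.

91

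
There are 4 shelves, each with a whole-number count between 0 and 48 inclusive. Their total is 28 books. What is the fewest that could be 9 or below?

2

Let j be the number exceeding 9. Then the total is ≥ 10·j + 0·(4 − j) = 0 + 10j.
So 10j ≤ 28 and j ≤ 2; hence at least 4 − 2 = 2 are ≤ 9.
Exactly 2 works: 2 values at 0 and 2 at 10 total 20; raise one of the low values by 8 (still ≤ 9) to hit 28.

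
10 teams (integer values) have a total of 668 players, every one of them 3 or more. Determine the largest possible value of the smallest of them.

66

If every one of the 10 were at least 67, the total would be at least 10 × 67 = 670 > 668.
Taking 2 copies of 66 and 8 copies of 67 gives exactly 668, so 66 is attained.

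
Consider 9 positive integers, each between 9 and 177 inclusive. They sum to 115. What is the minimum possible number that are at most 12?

1

Each value above 12 is at least 13, contributing at least 13 − 9 = 4 above the floor 9.
The sum exceeds the floor total 81 by 34, so at most ⌊34/4⌋ = 8 exceed 12, and at least 1 are ≤ 12.
Exactly 1 works: 1 value at 9 and 8 at 13 total 113; raise one of the low values by 2 (still ≤ 12) to hit 115.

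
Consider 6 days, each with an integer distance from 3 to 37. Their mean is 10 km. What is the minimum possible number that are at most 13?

The total is 6 × 10 = 60.
Each value above 13 is at least 14, contributing at least 14 − 3 = 11 above the floor 3.
The sum exceeds the floor total 18 by 42, so at most ⌊42/11⌋ = 3 exceed 13, and at least 3 are ≤ 13.
Exactly 3 works: 3 values at 3 and 3 at 14 total 51; raise one of the low values by 9 (still ≤ 13) to hit 60.

3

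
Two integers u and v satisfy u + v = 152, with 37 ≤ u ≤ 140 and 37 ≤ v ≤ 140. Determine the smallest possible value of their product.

4255

For a fixed sum, uv is smallest when u and v are as far apart as possible.
The extreme feasible split is u = 37, v = 115, giving uv = 4255.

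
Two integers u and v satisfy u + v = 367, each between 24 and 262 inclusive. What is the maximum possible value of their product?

33672

For a fixed sum, the product uv is largest when u and v are as close as possible.
Taking u = 183 and v = 184 (both in [24, 262]) gives uv = 33672.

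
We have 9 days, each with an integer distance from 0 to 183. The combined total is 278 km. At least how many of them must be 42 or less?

3

If only k of them are at most 42, the other 9 − k are at least 43, so the total is at least (9 − k)·43 + k·0.
This is ≤ 278, so (9 − k)·43 + 0k ≤ 278, which gives k ≥ 3.
Exactly 3 works: 3 values at 0 and 6 at 43 total 258; raise one of the low values by 20 (still ≤ 42) to hit 278.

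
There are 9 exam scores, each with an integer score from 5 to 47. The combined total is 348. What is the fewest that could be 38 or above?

Each value short of 38 is at most 37, costing at least 47 − 37 = 10 against the maximum total of 423.
We can afford to lose at most 423 − 348 = 75, so at most ⌊75/10⌋ = 7 fall short, and at least 2 are ≥ 38.
Exactly 2 works: 2 values at 47 and 7 at 37 total 353; lower one of the high values by 5 (still ≥ 38) to hit 348.

2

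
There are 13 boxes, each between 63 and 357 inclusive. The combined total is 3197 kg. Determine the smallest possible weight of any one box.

To make one box as small as possible, make the other 12 as large as possible.
The other 12 can take up 12 × 357 = 4284 ≥ 3197 − 63, so one box can sit at its floor of 63.
Achievable: one at 63 and the other 12 totalling 3134, which fits since 12 × 63 ≤ 3134 ≤ 12 × 357.

63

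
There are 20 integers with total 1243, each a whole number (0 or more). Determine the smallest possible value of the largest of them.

63

The 20 values sum to 1243, so their maximum is at least ⌈1243/20⌉ = 63.
Equality holds with 3 values of 63 and 17 values of 62.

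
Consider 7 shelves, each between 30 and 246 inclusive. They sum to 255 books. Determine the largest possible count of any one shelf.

75

Maximizing one value means minimizing the remaining 6.
The other 6 contribute at least 6 × 30 = 180, leaving at most 255 − 180 = 75.
Since 75 ≤ 246, this is achievable: one at 75 and 6 at 30.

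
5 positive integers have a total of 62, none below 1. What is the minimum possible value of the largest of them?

13

If every one of the 5 were at most 12, the total would be at most 5 × 12 = 60 < 62.
Taking 3 copies of 12 and 2 copies of 13 gives exactly 62, so 13 is attained.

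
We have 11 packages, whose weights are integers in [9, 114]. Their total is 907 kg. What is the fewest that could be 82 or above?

If only k of them are at least 82, the other 11 − k are at most 81, so the total is at most k·114 + (11 − k)·81.
This must reach 907, so k·114 + (11 − k)·81 ≥ 907, giving k ≥ 1.
Exactly 1 works: 1 value at 114 and 10 at 81 total 924; lower one of the high values by 17 (still ≥ 82) to hit 907.

1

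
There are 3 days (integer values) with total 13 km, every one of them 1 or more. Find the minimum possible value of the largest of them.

5

The 3 values sum to 13, so their maximum is at least ⌈13/3⌉ = 5.
Achievable: 1 of them at 5 and 2 at 4 total 13.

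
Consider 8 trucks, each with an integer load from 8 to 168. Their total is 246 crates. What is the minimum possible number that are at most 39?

3

Each value above 39 is at least 40, contributing at least 40 − 8 = 32 above the floor 8.
The sum exceeds the floor total 64 by 182, so at most ⌊182/32⌋ = 5 exceed 39, and at least 3 are ≤ 39.
Exactly 3 works: 3 values at 8 and 5 at 40 total 224; raise one of the low values by 22 (still ≤ 39) to hit 246.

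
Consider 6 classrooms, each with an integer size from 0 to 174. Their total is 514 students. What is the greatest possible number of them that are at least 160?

3

With k values at 160 or above and the rest at least 0, the sum is at least 0 + 160k.
Since the sum is 514, we need 160k ≤ 514, i.e. k ≤ 3.
k = 3 is achieved by 3 values at 160 and 3 at 0, total 480; add 34 to one value (staying below 160) to reach 514.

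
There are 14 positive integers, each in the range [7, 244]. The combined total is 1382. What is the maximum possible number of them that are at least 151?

If k of the values are ≥ 151, the total is ≥ 151k + 7(14 − k).
Setting 151k + 7(14 − k) ≤ 1382 gives 144k ≤ 1284, so k ≤ 8.
k = 8 is achieved by 8 values at 151 and 6 at 7, total 1250; add 132 to one value (staying below 151) to reach 1382.

8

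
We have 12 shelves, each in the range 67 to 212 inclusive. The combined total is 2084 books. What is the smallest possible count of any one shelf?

To make one shelf as small as possible, make the other 11 as large as possible.
The other 11 can take up 11 × 212 = 2332 ≥ 2084 − 67, so one shelf can sit at its floor of 67.
Achievable: one at 67 and the other 11 totalling 2017, which fits since 11 × 67 ≤ 2017 ≤ 11 × 212.

67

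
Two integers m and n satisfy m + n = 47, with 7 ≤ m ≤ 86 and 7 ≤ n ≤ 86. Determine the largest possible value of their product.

552

mn = m(47 − m) is maximized when m is as near 47/2 as the bounds allow.
Taking m = 23 and n = 24 (both in [7, 86]) gives mn = 552.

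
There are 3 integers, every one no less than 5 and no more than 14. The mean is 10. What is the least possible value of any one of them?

5

Minimizing one value means maximizing the remaining 2.
The total is 3 × 10 = 30.
The other 2 can take up 2 × 14 = 28 ≥ 30 − 5, so one integer can sit at its floor of 5.
Achievable: one at 5 and the other 2 totalling 25, which fits since 2 × 5 ≤ 25 ≤ 2 × 14.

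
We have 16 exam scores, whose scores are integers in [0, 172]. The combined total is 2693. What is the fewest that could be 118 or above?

If only k of them are at least 118, the other 16 − k are at most 117, so the total is at most k·172 + (16 − k)·117.
This must reach 2693, so k·172 + (16 − k)·117 ≥ 2693, giving k ≥ 15.
Exactly 15 works: 15 values at 172 and 1 at 117 total 2697; lower one of the high values by 4 (still ≥ 118) to hit 2693.

15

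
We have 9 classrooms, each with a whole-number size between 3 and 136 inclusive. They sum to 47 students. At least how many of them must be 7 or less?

5

Each value above 7 is at least 8, contributing at least 8 − 3 = 5 above the floor 3.
The sum exceeds the floor total 27 by 20, so at most ⌊20/5⌋ = 4 exceed 7, and at least 5 are ≤ 7.
Exactly 5 works: 5 values at 3 and 4 at 8 total 47.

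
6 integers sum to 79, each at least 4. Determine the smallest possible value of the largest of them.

The average is 79/6 > 13, so not all 6 can be 13 or less; the largest is ≥ 14.
Achievable: 1 of them at 14 and 5 at 13 total 79.

14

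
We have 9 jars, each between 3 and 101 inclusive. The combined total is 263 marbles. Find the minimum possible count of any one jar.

3

To make one jar as small as possible, make the other 8 as large as possible.
The other 8 can take up 8 × 101 = 808 ≥ 263 − 3, so one jar can sit at its floor of 3.
Achievable: one at 3 and the other 8 totalling 260, which fits since 8 × 3 ≤ 260 ≤ 8 × 101.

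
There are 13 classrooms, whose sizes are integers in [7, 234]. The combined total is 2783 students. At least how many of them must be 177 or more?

If only k of them are at least 177, the other 13 − k are at most 176, so the total is at most k·234 + (13 − k)·176.
This must reach 2783, so k·234 + (13 − k)·176 ≥ 2783, giving k ≥ 9.
Exactly 9 works: 9 values at 234 and 4 at 176 total 2810; lower one of the high values by 27 (still ≥ 177) to hit 2783.

9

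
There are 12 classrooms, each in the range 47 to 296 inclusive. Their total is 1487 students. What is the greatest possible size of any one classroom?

Maximizing one value means minimizing the remaining 11.
The other 11 contribute at least 11 × 47 = 517, leaving at most 1487 − 517 = 970.
But each classroom is capped at 296, so the maximum is 296.
Achievable: one at 296 and the other 11 totalling 1191, which fits since 11 × 47 ≤ 1191 ≤ 11 × 296.

296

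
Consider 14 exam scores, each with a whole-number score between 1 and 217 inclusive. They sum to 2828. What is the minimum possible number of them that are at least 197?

If only k of them are at least 197, the other 14 − k are at most 196, so the total is at most k·217 + (14 − k)·196.
This must reach 2828, so k·217 + (14 − k)·196 ≥ 2828, giving k ≥ 4.
Exactly 4 works: 4 values at 217 and 10 at 196 total 2828.

4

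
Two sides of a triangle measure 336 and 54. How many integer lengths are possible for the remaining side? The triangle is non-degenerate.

107

The triangle inequality gives |336 − 54| < c < 336 + 54, i.e. 282 < c < 390.
So c can be any integer from 283 to 389: 107 values.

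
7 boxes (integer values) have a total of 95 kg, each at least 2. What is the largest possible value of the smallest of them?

13

If every one of the 7 were at least 14, the total would be at least 7 × 14 = 98 > 95.
Taking 3 copies of 13 and 4 copies of 14 gives exactly 95, so 13 is attained.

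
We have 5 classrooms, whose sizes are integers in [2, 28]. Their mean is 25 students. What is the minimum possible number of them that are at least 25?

The total is 5 × 25 = 125.
Suppose at most 5 − j of them reach 25; then j values are ≤ 24 and the rest ≤ 28.
The total is then ≤ 24·j + 28·(5 − j) = 140 − 4j. For this to be ≥ 125 we need j ≤ 3, so at least 5 − 3 = 2 must reach 25.
Exactly 2 works: 2 values at 28 and 3 at 24 total 128; lower one of the high values by 3 (still ≥ 25) to hit 125.

2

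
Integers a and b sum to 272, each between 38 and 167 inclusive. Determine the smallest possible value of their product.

For a fixed sum, ab is smallest when a and b are as far apart as possible.
The extreme feasible split is a = 105, b = 167, giving ab = 17535.

17535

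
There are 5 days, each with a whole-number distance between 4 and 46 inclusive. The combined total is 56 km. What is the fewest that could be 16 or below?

3

Let j be the number exceeding 16. Then the total is ≥ 17·j + 4·(5 − j) = 20 + 13j.
So 13j ≤ 36 and j ≤ 2; hence at least 5 − 2 = 3 are ≤ 16.
Exactly 3 works: 3 values at 4 and 2 at 17 total 46; raise one of the low values by 10 (still ≤ 16) to hit 56.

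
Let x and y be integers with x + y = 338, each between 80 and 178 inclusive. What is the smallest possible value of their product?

28480

xy = x(338 − x) is concave in x, so over [160, 178] it is minimized at an endpoint.
At the endpoint x = 160, y = 338 − 160 = 178, so xy = 160 × 178 = 28480.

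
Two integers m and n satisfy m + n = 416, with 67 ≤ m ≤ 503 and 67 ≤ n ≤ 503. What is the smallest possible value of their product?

23383

Since m + n is fixed, pushing one of them to its bound minimizes the product.
The extreme feasible split is m = 67, n = 349, giving mn = 23383.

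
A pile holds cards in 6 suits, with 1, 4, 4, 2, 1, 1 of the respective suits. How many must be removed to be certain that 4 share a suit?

12

In the worst case you take as many as possible of each suit without reaching 4: 1 + 3 + 3 + 2 + 1 + 1 = 11.
The next one must give 4 of some suit, so 11 + 1 = 12.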